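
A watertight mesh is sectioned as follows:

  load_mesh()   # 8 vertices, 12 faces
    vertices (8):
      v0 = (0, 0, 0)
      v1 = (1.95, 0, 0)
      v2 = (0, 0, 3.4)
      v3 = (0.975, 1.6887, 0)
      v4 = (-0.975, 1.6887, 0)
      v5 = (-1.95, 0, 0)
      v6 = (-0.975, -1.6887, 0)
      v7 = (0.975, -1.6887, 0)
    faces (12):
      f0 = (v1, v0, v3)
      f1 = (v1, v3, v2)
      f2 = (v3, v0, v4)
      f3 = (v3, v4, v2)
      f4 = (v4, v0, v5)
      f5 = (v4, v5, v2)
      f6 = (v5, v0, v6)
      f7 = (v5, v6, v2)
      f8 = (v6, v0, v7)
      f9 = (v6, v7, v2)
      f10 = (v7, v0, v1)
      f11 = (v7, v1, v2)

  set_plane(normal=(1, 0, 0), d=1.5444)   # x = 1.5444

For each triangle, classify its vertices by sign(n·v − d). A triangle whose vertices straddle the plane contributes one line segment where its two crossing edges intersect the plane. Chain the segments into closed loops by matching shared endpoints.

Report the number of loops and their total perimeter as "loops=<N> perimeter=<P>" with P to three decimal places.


Straddling triangles (4 of 12):
  (v1,v0,v3) [+--] → (1.5444, 0, 0)–(1.5444, 0.702499, 0)  len=0.7025
  (v1,v3,v2) [+--] → (1.5444, 0.702499, 0)–(1.5444, 0, 0.7072)  len=0.9968
  (v7,v0,v1) [--+] → (1.5444, 0, 0)–(1.5444, -0.702499, 0)  len=0.7025
  (v7,v1,v2) [-+-] → (1.5444, -0.702499, 0)–(1.5444, 0, 0.7072)  len=0.9968

Chained into 1 loop(s):
  loop 1: 4 segments, perimeter = 3.3986
Total perimeter = 3.399

loops=1 perimeter=3.399


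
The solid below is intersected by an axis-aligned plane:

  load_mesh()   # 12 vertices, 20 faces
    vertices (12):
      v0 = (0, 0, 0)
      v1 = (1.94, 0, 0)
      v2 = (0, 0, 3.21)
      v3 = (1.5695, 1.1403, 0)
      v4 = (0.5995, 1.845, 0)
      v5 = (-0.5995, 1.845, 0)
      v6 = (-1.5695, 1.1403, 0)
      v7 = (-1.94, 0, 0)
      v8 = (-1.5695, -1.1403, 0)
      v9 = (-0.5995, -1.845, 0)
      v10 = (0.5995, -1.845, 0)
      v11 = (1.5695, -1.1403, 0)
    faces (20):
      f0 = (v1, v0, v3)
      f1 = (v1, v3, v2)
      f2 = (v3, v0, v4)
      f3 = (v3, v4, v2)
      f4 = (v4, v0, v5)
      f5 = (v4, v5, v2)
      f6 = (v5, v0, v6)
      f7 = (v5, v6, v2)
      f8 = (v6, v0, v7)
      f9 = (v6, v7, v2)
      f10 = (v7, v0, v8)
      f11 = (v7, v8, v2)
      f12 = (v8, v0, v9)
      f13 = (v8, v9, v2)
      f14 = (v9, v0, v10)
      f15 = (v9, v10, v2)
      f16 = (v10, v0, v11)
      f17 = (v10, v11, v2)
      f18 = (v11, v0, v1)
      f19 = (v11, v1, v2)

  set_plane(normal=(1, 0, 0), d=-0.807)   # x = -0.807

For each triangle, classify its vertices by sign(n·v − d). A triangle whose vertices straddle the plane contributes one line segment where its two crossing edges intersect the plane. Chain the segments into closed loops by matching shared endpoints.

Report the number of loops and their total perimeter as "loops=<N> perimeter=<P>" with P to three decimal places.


Straddling triangles (8 of 20):
  (v5,v0,v6) [++-] → (-0.807, 0.586315, 0)–(-0.807, 1.69425, 0)  len=1.1079
  (v5,v6,v2) [+-+] → (-0.807, 1.69425, 0)–(-0.807, 0.586315, 1.55949)  len=1.9130
  (v6,v0,v7) [-+-] → (-0.807, 0.586315, 0)–(-0.807, 0, 0)  len=0.5863
  (v6,v7,v2) [--+] → (-0.807, 0, 1.87471)–(-0.807, 0.586315, 1.55949)  len=0.6657
  (v7,v0,v8) [-+-] → (-0.807, 0, 0)–(-0.807, -0.586315, 0)  len=0.5863
  (v7,v8,v2) [--+] → (-0.807, -0.586315, 1.55949)–(-0.807, 0, 1.87471)  len=0.6657
  (v8,v0,v9) [-++] → (-0.807, -0.586315, 0)–(-0.807, -1.69425, 0)  len=1.1079
  (v8,v9,v2) [-++] → (-0.807, -1.69425, 0)–(-0.807, -0.586315, 1.55949)  len=1.9130

Chained into 1 loop(s):
  loop 1: 8 segments, perimeter = 8.5458
Total perimeter = 8.546

loops=1 perimeter=8.546


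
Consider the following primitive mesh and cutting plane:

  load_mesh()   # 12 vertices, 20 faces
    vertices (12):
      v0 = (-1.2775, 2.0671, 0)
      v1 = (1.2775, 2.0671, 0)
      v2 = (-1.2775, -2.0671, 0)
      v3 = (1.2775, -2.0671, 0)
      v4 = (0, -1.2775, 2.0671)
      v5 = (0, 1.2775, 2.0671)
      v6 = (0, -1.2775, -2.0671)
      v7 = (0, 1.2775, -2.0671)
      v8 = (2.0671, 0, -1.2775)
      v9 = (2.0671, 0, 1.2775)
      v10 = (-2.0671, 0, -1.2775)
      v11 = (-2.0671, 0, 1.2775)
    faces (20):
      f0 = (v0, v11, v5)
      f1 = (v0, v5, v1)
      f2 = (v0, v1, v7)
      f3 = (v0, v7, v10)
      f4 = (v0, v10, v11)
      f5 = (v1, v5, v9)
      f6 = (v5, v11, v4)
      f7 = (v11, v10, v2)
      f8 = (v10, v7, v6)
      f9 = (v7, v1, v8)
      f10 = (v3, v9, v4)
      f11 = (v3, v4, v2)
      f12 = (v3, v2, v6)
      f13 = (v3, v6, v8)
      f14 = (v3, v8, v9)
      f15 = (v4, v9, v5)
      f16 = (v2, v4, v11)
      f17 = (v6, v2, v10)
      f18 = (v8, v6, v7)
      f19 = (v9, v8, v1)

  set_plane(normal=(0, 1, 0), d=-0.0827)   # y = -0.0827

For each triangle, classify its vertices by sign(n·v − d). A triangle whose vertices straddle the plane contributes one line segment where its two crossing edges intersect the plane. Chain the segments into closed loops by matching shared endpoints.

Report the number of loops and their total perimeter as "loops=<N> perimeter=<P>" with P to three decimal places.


loops=1 perimeter=13.762

Straddling triangles (10 of 20):
  (v5,v11,v4) [++-] → (-1.93328, -0.0827, 1.32862)–(0, -0.0827, 2.0671)  len=2.0695
  (v11,v10,v2) [++-] → (-2.03551, -0.0827, -1.22639)–(-2.03551, -0.0827, 1.22639)  len=2.4528
  (v10,v7,v6) [++-] → (0, -0.0827, -2.0671)–(-1.93328, -0.0827, -1.32862)  len=2.0695
  (v3,v9,v4) [-+-] → (2.03551, -0.0827, 1.22639)–(1.93328, -0.0827, 1.32862)  len=0.1446
  (v3,v6,v8) [--+] → (1.93328, -0.0827, -1.32862)–(2.03551, -0.0827, -1.22639)  len=0.1446
  (v3,v8,v9) [-++] → (2.03551, -0.0827, -1.22639)–(2.03551, -0.0827, 1.22639)  len=2.4528
  (v4,v9,v5) [-++] → (1.93328, -0.0827, 1.32862)–(0, -0.0827, 2.0671)  len=2.0695
  (v2,v4,v11) [--+] → (-1.93328, -0.0827, 1.32862)–(-2.03551, -0.0827, 1.22639)  len=0.1446
  (v6,v2,v10) [--+] → (-2.03551, -0.0827, -1.22639)–(-1.93328, -0.0827, -1.32862)  len=0.1446
  (v8,v6,v7) [+-+] → (1.93328, -0.0827, -1.32862)–(0, -0.0827, -2.0671)  len=2.0695

Chained into 1 loop(s):
  loop 1: 10 segments, perimeter = 13.7619
Total perimeter = 13.762


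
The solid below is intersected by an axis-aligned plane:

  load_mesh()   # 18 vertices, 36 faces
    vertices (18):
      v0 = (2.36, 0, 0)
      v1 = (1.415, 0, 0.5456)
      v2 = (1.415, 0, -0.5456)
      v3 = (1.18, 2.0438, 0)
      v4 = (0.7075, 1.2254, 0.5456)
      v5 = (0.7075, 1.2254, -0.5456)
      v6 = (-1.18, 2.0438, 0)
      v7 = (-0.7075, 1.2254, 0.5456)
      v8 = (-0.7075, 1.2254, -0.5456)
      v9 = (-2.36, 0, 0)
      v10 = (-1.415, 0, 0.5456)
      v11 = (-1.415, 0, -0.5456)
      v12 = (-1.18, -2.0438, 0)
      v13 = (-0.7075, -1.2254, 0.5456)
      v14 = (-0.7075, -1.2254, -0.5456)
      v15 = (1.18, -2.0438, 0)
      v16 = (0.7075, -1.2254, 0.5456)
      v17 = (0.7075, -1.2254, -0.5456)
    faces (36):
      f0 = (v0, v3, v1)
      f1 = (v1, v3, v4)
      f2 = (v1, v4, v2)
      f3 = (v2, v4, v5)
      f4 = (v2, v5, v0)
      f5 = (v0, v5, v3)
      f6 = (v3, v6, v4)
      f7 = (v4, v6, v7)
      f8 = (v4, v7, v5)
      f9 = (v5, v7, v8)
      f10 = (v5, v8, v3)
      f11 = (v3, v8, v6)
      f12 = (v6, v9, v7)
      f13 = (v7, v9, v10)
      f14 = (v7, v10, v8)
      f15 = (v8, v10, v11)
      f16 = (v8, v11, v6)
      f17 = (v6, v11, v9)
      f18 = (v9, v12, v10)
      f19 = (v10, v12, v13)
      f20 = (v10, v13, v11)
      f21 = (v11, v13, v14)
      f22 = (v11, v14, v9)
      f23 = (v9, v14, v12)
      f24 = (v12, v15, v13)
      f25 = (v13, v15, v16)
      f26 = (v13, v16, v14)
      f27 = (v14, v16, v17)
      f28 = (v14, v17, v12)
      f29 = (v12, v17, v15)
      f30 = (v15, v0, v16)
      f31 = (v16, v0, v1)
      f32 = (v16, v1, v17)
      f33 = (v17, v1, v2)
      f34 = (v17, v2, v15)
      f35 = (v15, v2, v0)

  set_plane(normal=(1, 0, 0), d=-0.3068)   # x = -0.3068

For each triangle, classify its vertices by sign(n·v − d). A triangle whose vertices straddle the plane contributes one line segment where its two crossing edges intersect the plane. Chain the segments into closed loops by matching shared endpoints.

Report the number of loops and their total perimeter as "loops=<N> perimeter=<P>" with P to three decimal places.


loops=2 perimeter=6.117

Straddling triangles (12 of 36):
  (v3,v6,v4) [+-+] → (-0.3068, 2.0438, 0)–(-0.3068, 1.66519, 0.252407)  len=0.4550
  (v4,v6,v7) [+--] → (-0.3068, 1.66519, 0.252407)–(-0.3068, 1.2254, 0.5456)  len=0.5286
  (v4,v7,v5) [+-+] → (-0.3068, 1.2254, 0.5456)–(-0.3068, 1.2254, 0.236594)  len=0.3090
  (v5,v7,v8) [+--] → (-0.3068, 1.2254, 0.236594)–(-0.3068, 1.2254, -0.5456)  len=0.7822
  (v5,v8,v3) [+-+] → (-0.3068, 1.2254, -0.5456)–(-0.3068, 1.39914, -0.429774)  len=0.2088
  (v3,v8,v6) [+--] → (-0.3068, 1.39914, -0.429774)–(-0.3068, 2.0438, 0)  len=0.7748
  (v12,v15,v13) [-+-] → (-0.3068, -2.0438, 0)–(-0.3068, -1.39914, 0.429774)  len=0.7748
  (v13,v15,v16) [-++] → (-0.3068, -1.39914, 0.429774)–(-0.3068, -1.2254, 0.5456)  len=0.2088
  (v13,v16,v14) [-+-] → (-0.3068, -1.2254, 0.5456)–(-0.3068, -1.2254, -0.236594)  len=0.7822
  (v14,v16,v17) [-++] → (-0.3068, -1.2254, -0.236594)–(-0.3068, -1.2254, -0.5456)  len=0.3090
  (v14,v17,v12) [-+-] → (-0.3068, -1.2254, -0.5456)–(-0.3068, -1.66519, -0.252407)  len=0.5286
  (v12,v17,v15) [-++] → (-0.3068, -1.66519, -0.252407)–(-0.3068, -2.0438, 0)  len=0.4550

Chained into 2 loop(s):
  loop 1: 6 segments, perimeter = 3.0584
  loop 2: 6 segments, perimeter = 3.0584
Total perimeter = 6.117


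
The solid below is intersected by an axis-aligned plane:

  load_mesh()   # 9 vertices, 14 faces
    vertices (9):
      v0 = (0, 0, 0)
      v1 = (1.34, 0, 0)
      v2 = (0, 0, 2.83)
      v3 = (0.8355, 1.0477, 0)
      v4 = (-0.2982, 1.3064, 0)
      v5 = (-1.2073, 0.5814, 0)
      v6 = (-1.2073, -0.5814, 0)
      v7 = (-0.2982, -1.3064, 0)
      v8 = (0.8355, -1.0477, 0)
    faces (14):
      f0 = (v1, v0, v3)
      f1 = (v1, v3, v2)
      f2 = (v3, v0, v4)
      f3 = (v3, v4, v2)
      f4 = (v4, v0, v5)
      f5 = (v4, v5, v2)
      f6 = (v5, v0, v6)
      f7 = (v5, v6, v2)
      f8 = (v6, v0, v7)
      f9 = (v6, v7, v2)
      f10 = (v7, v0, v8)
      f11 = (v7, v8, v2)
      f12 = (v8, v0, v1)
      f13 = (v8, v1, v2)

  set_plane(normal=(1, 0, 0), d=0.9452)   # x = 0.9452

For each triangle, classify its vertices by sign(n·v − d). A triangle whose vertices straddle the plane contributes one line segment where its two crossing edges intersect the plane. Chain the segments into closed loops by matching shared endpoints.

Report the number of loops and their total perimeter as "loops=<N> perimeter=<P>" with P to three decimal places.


loops=1 perimeter=3.979

Straddling triangles (4 of 14):
  (v1,v0,v3) [+--] → (0.9452, 0, 0)–(0.9452, 0.819885, 0)  len=0.8199
  (v1,v3,v2) [+--] → (0.9452, 0.819885, 0)–(0.9452, 0, 0.833794)  len=1.1694
  (v8,v0,v1) [--+] → (0.9452, 0, 0)–(0.9452, -0.819885, 0)  len=0.8199
  (v8,v1,v2) [-+-] → (0.9452, -0.819885, 0)–(0.9452, 0, 0.833794)  len=1.1694

Chained into 1 loop(s):
  loop 1: 4 segments, perimeter = 3.9785
Total perimeter = 3.979


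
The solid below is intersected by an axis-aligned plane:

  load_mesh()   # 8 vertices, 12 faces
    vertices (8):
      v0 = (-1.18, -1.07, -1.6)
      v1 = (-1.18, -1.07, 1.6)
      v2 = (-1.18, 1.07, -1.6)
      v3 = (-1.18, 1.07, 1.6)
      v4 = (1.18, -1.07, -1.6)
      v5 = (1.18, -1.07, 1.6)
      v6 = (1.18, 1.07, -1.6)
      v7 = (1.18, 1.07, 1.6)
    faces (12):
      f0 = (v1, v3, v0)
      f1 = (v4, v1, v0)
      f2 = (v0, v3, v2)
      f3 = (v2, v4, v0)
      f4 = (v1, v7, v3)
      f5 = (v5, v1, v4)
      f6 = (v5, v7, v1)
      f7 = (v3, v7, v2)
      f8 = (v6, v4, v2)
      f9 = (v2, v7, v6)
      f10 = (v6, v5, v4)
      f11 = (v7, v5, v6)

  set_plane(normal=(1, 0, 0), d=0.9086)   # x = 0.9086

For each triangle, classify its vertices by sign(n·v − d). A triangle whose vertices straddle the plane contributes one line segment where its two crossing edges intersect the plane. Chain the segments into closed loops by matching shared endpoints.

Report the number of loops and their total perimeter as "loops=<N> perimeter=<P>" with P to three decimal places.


loops=1 perimeter=10.680

Straddling triangles (8 of 12):
  (v4,v1,v0) [+--] → (0.9086, -1.07, -1.232)–(0.9086, -1.07, -1.6)  len=0.3680
  (v2,v4,v0) [-+-] → (0.9086, -0.8239, -1.6)–(0.9086, -1.07, -1.6)  len=0.2461
  (v1,v7,v3) [-+-] → (0.9086, 0.8239, 1.6)–(0.9086, 1.07, 1.6)  len=0.2461
  (v5,v1,v4) [+-+] → (0.9086, -1.07, 1.6)–(0.9086, -1.07, -1.232)  len=2.8320
  (v5,v7,v1) [++-] → (0.9086, 0.8239, 1.6)–(0.9086, -1.07, 1.6)  len=1.8939
  (v3,v7,v2) [-+-] → (0.9086, 1.07, 1.6)–(0.9086, 1.07, 1.232)  len=0.3680
  (v6,v4,v2) [++-] → (0.9086, -0.8239, -1.6)–(0.9086, 1.07, -1.6)  len=1.8939
  (v2,v7,v6) [-++] → (0.9086, 1.07, 1.232)–(0.9086, 1.07, -1.6)  len=2.8320

Chained into 1 loop(s):
  loop 1: 8 segments, perimeter = 10.6800
Total perimeter = 10.680


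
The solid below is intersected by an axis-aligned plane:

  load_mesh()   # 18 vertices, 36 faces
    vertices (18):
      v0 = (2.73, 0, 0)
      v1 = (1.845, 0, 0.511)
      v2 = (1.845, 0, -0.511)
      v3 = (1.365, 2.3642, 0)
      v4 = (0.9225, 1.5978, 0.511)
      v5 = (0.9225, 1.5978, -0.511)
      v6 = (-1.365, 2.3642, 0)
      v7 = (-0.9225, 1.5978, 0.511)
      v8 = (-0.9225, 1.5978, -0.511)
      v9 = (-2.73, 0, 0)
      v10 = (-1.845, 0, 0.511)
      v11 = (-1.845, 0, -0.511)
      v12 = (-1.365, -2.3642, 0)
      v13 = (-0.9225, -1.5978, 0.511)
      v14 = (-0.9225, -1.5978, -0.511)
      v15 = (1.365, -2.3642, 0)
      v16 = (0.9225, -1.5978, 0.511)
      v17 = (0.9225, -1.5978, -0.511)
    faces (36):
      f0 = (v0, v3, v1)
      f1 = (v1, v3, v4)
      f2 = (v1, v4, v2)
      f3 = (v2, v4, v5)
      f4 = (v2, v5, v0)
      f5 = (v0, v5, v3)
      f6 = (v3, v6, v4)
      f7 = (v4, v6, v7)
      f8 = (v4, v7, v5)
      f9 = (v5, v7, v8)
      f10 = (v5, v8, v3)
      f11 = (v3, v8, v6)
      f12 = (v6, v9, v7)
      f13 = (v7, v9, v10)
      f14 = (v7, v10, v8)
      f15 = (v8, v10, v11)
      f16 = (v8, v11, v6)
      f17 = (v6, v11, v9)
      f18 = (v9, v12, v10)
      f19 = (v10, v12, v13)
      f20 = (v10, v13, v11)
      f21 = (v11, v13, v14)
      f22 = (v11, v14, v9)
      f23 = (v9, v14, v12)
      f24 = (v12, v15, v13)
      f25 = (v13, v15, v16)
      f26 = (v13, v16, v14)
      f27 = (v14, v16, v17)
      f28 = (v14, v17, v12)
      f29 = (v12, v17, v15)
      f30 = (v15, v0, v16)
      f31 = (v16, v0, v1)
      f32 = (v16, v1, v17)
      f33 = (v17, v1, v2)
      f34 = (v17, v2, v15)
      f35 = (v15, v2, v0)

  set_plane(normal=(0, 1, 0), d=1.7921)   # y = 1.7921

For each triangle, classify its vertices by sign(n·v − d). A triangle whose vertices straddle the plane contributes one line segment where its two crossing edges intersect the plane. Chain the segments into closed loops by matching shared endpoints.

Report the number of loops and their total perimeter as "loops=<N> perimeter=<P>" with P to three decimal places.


Straddling triangles (10 of 36):
  (v0,v3,v1) [-+-] → (1.69531, 1.7921, 0)–(1.48115, 1.7921, 0.123654)  len=0.2473
  (v1,v3,v4) [-+-] → (1.48115, 1.7921, 0.123654)–(1.03468, 1.7921, 0.38145)  len=0.5156
  (v0,v5,v3) [--+] → (1.03468, 1.7921, -0.38145)–(1.69531, 1.7921, 0)  len=0.7628
  (v3,v6,v4) [++-] → (0.342566, 1.7921, 0.38145)–(1.03468, 1.7921, 0.38145)  len=0.6921
  (v4,v6,v7) [-+-] → (0.342566, 1.7921, 0.38145)–(-1.03468, 1.7921, 0.38145)  len=1.3773
  (v5,v8,v3) [--+] → (-0.342566, 1.7921, -0.38145)–(1.03468, 1.7921, -0.38145)  len=1.3773
  (v3,v8,v6) [+-+] → (-0.342566, 1.7921, -0.38145)–(-1.03468, 1.7921, -0.38145)  len=0.6921
  (v6,v9,v7) [+--] → (-1.69531, 1.7921, 0)–(-1.03468, 1.7921, 0.38145)  len=0.7628
  (v8,v11,v6) [--+] → (-1.48115, 1.7921, -0.123654)–(-1.03468, 1.7921, -0.38145)  len=0.5156
  (v6,v11,v9) [+--] → (-1.48115, 1.7921, -0.123654)–(-1.69531, 1.7921, 0)  len=0.2473

Chained into 1 loop(s):
  loop 1: 10 segments, perimeter = 7.1901
Total perimeter = 7.190

loops=1 perimeter=7.190


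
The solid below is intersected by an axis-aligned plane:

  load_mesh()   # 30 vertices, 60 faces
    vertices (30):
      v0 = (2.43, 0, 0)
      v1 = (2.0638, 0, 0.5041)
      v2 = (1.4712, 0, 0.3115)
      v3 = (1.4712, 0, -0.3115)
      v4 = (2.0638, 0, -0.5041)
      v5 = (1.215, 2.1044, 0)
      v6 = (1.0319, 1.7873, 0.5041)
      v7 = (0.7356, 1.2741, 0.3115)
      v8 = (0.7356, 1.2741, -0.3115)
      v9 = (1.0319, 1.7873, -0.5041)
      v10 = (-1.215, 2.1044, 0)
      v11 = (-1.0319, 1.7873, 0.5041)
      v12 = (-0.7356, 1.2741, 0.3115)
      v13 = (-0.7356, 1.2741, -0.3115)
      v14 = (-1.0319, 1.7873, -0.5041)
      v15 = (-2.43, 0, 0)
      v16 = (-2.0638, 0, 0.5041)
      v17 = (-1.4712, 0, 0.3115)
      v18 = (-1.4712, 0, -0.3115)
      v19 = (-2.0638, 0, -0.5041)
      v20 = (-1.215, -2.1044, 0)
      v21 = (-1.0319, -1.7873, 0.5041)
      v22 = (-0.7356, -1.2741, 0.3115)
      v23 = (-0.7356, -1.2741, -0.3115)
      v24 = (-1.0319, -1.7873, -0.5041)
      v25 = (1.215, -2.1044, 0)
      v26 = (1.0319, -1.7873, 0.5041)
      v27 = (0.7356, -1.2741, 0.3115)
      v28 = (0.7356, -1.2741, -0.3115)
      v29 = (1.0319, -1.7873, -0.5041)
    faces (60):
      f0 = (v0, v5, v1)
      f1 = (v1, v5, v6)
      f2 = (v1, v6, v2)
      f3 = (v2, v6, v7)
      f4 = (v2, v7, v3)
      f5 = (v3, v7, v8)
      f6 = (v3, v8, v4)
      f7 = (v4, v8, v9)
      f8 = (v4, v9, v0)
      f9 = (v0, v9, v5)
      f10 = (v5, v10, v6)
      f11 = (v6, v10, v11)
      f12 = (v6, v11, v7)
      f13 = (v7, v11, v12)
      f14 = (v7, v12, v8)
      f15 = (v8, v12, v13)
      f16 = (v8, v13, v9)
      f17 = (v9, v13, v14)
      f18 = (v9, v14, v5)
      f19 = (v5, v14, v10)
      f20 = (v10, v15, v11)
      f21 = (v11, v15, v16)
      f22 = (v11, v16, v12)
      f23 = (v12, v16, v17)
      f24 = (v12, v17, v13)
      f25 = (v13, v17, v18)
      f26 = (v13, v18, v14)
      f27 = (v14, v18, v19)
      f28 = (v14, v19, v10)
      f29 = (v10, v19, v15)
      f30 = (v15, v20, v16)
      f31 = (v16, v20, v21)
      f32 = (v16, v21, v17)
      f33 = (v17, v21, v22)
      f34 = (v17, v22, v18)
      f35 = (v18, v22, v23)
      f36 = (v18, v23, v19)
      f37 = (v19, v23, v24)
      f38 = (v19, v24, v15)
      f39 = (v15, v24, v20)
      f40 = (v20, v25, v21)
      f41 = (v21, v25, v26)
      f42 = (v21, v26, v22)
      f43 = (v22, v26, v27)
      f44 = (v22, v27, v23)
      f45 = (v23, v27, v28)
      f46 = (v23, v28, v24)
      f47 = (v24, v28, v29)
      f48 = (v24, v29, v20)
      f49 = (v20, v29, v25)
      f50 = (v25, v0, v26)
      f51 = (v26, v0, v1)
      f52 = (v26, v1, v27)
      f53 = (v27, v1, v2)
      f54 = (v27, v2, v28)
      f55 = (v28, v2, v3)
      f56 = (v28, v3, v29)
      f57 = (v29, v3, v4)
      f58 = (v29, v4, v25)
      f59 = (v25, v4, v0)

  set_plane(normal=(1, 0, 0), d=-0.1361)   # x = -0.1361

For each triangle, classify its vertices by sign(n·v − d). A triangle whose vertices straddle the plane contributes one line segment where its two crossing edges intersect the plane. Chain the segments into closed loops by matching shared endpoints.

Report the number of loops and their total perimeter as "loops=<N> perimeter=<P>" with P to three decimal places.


loops=2 perimeter=5.821

Straddling triangles (20 of 60):
  (v5,v10,v6) [+-+] → (-0.1361, 2.1044, 0)–(-0.1361, 1.95214, 0.242055)  len=0.2860
  (v6,v10,v11) [+--] → (-0.1361, 1.95214, 0.242055)–(-0.1361, 1.7873, 0.5041)  len=0.3096
  (v6,v11,v7) [+-+] → (-0.1361, 1.7873, 0.5041)–(-0.1361, 1.5272, 0.406487)  len=0.2778
  (v7,v11,v12) [+--] → (-0.1361, 1.5272, 0.406487)–(-0.1361, 1.2741, 0.3115)  len=0.2703
  (v7,v12,v8) [+-+] → (-0.1361, 1.2741, 0.3115)–(-0.1361, 1.2741, 0.0576334)  len=0.2539
  (v8,v12,v13) [+--] → (-0.1361, 1.2741, 0.0576334)–(-0.1361, 1.2741, -0.3115)  len=0.3691
  (v8,v13,v9) [+-+] → (-0.1361, 1.2741, -0.3115)–(-0.1361, 1.44817, -0.376826)  len=0.1859
  (v9,v13,v14) [+--] → (-0.1361, 1.44817, -0.376826)–(-0.1361, 1.7873, -0.5041)  len=0.3622
  (v9,v14,v5) [+-+] → (-0.1361, 1.7873, -0.5041)–(-0.1361, 1.91372, -0.303124)  len=0.2374
  (v5,v14,v10) [+--] → (-0.1361, 1.91372, -0.303124)–(-0.1361, 2.1044, 0)  len=0.3581
  (v20,v25,v21) [-+-] → (-0.1361, -2.1044, 0)–(-0.1361, -1.91372, 0.303124)  len=0.3581
  (v21,v25,v26) [-++] → (-0.1361, -1.91372, 0.303124)–(-0.1361, -1.7873, 0.5041)  len=0.2374
  (v21,v26,v22) [-+-] → (-0.1361, -1.7873, 0.5041)–(-0.1361, -1.44817, 0.376826)  len=0.3622
  (v22,v26,v27) [-++] → (-0.1361, -1.44817, 0.376826)–(-0.1361, -1.2741, 0.3115)  len=0.1859
  (v22,v27,v23) [-+-] → (-0.1361, -1.2741, 0.3115)–(-0.1361, -1.2741, -0.0576334)  len=0.3691
  (v23,v27,v28) [-++] → (-0.1361, -1.2741, -0.0576334)–(-0.1361, -1.2741, -0.3115)  len=0.2539
  (v23,v28,v24) [-+-] → (-0.1361, -1.2741, -0.3115)–(-0.1361, -1.5272, -0.406487)  len=0.2703
  (v24,v28,v29) [-++] → (-0.1361, -1.5272, -0.406487)–(-0.1361, -1.7873, -0.5041)  len=0.2778
  (v24,v29,v20) [-+-] → (-0.1361, -1.7873, -0.5041)–(-0.1361, -1.95214, -0.242055)  len=0.3096
  (v20,v29,v25) [-++] → (-0.1361, -1.95214, -0.242055)–(-0.1361, -2.1044, 0)  len=0.2860

Chained into 2 loop(s):
  loop 1: 10 segments, perimeter = 2.9104
  loop 2: 10 segments, perimeter = 2.9104
Total perimeter = 5.821


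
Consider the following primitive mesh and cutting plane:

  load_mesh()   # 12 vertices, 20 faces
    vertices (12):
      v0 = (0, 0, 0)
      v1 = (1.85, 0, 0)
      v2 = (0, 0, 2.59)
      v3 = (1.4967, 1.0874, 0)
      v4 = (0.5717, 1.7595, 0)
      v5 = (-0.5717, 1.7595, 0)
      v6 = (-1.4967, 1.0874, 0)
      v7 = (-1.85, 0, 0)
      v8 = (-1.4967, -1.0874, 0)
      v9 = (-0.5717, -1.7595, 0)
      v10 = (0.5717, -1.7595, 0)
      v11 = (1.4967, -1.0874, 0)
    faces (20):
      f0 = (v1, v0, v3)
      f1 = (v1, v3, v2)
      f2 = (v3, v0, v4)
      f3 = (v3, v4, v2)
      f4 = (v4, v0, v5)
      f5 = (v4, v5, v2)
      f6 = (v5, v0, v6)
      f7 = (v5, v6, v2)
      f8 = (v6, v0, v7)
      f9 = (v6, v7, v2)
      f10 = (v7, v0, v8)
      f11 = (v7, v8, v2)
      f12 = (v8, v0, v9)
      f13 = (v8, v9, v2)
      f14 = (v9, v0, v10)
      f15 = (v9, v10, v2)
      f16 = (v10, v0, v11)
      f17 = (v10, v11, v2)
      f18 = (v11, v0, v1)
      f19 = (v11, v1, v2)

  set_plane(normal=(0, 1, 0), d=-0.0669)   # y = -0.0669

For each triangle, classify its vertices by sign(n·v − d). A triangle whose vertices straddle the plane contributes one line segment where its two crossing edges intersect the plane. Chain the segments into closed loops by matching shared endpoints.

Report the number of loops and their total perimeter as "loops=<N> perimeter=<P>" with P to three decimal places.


Straddling triangles (10 of 20):
  (v7,v0,v8) [++-] → (-0.0920813, -0.0669, 0)–(-1.82826, -0.0669, 0)  len=1.7362
  (v7,v8,v2) [+-+] → (-1.82826, -0.0669, 0)–(-0.0920813, -0.0669, 2.43066)  len=2.9870
  (v8,v0,v9) [-+-] → (-0.0920813, -0.0669, 0)–(-0.0217373, -0.0669, 0)  len=0.0703
  (v8,v9,v2) [--+] → (-0.0217373, -0.0669, 2.49152)–(-0.0920813, -0.0669, 2.43066)  len=0.0930
  (v9,v0,v10) [-+-] → (-0.0217373, -0.0669, 0)–(0.0217373, -0.0669, 0)  len=0.0435
  (v9,v10,v2) [--+] → (0.0217373, -0.0669, 2.49152)–(-0.0217373, -0.0669, 2.49152)  len=0.0435
  (v10,v0,v11) [-+-] → (0.0217373, -0.0669, 0)–(0.0920813, -0.0669, 0)  len=0.0703
  (v10,v11,v2) [--+] → (0.0920813, -0.0669, 2.43066)–(0.0217373, -0.0669, 2.49152)  len=0.0930
  (v11,v0,v1) [-++] → (0.0920813, -0.0669, 0)–(1.82826, -0.0669, 0)  len=1.7362
  (v11,v1,v2) [-++] → (1.82826, -0.0669, 0)–(0.0920813, -0.0669, 2.43066)  len=2.9870

Chained into 1 loop(s):
  loop 1: 10 segments, perimeter = 9.8601
Total perimeter = 9.860

loops=1 perimeter=9.860


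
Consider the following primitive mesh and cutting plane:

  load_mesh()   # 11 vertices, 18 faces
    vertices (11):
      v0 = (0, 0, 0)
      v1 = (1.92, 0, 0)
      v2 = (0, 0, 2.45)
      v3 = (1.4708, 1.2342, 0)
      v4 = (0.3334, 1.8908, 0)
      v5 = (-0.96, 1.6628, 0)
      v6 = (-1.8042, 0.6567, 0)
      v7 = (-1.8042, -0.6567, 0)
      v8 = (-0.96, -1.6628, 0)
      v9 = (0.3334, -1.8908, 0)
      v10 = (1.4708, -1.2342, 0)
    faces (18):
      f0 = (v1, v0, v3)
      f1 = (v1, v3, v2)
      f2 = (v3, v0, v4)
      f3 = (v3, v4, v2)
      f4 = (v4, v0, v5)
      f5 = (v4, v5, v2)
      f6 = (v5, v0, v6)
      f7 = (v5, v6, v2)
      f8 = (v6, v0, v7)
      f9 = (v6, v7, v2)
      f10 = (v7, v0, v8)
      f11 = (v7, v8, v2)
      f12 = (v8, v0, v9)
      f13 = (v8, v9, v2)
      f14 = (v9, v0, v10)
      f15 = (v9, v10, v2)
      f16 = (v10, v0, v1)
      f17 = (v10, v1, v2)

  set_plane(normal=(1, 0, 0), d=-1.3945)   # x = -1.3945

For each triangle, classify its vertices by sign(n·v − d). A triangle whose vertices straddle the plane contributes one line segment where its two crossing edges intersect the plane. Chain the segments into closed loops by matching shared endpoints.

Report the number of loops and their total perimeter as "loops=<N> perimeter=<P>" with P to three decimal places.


loops=1 perimeter=4.997

Straddling triangles (6 of 18):
  (v5,v0,v6) [++-] → (-1.3945, 0.507576, 0)–(-1.3945, 1.14497, 0)  len=0.6374
  (v5,v6,v2) [+-+] → (-1.3945, 1.14497, 0)–(-1.3945, 0.507576, 0.556349)  len=0.8460
  (v6,v0,v7) [-+-] → (-1.3945, 0.507576, 0)–(-1.3945, -0.507576, 0)  len=1.0152
  (v6,v7,v2) [--+] → (-1.3945, -0.507576, 0.556349)–(-1.3945, 0.507576, 0.556349)  len=1.0152
  (v7,v0,v8) [-++] → (-1.3945, -0.507576, 0)–(-1.3945, -1.14497, 0)  len=0.6374
  (v7,v8,v2) [-++] → (-1.3945, -1.14497, 0)–(-1.3945, -0.507576, 0.556349)  len=0.8460

Chained into 1 loop(s):
  loop 1: 6 segments, perimeter = 4.9972
Total perimeter = 4.997


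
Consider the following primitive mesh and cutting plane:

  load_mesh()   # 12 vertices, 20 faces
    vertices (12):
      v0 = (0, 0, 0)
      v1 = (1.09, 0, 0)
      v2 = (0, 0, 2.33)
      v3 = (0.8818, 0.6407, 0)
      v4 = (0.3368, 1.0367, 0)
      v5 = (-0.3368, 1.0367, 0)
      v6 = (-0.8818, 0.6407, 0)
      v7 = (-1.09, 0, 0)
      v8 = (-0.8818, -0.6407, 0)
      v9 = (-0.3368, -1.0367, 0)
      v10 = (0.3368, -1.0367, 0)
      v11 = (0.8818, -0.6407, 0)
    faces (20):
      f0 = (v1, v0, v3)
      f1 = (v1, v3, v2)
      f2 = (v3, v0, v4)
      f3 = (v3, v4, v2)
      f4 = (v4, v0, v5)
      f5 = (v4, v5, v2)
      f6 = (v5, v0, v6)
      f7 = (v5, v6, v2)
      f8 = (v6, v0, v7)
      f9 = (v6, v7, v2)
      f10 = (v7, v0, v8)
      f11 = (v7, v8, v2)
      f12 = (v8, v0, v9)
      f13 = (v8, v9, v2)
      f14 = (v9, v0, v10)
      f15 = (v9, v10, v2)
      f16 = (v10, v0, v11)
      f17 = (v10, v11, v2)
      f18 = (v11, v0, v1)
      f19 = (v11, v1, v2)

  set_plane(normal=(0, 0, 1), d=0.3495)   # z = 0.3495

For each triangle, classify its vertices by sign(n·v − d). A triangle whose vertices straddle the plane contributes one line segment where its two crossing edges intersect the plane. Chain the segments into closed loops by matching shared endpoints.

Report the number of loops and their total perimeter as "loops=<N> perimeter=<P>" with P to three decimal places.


loops=1 perimeter=5.726

Straddling triangles (10 of 20):
  (v1,v3,v2) [--+] → (0.74953, 0.544595, 0.3495)–(0.9265, 0, 0.3495)  len=0.5726
  (v3,v4,v2) [--+] → (0.28628, 0.881195, 0.3495)–(0.74953, 0.544595, 0.3495)  len=0.5726
  (v4,v5,v2) [--+] → (-0.28628, 0.881195, 0.3495)–(0.28628, 0.881195, 0.3495)  len=0.5726
  (v5,v6,v2) [--+] → (-0.74953, 0.544595, 0.3495)–(-0.28628, 0.881195, 0.3495)  len=0.5726
  (v6,v7,v2) [--+] → (-0.9265, 0, 0.3495)–(-0.74953, 0.544595, 0.3495)  len=0.5726
  (v7,v8,v2) [--+] → (-0.74953, -0.544595, 0.3495)–(-0.9265, 0, 0.3495)  len=0.5726
  (v8,v9,v2) [--+] → (-0.28628, -0.881195, 0.3495)–(-0.74953, -0.544595, 0.3495)  len=0.5726
  (v9,v10,v2) [--+] → (0.28628, -0.881195, 0.3495)–(-0.28628, -0.881195, 0.3495)  len=0.5726
  (v10,v11,v2) [--+] → (0.74953, -0.544595, 0.3495)–(0.28628, -0.881195, 0.3495)  len=0.5726
  (v11,v1,v2) [--+] → (0.9265, 0, 0.3495)–(0.74953, -0.544595, 0.3495)  len=0.5726

Chained into 1 loop(s):
  loop 1: 10 segments, perimeter = 5.7261
Total perimeter = 5.726


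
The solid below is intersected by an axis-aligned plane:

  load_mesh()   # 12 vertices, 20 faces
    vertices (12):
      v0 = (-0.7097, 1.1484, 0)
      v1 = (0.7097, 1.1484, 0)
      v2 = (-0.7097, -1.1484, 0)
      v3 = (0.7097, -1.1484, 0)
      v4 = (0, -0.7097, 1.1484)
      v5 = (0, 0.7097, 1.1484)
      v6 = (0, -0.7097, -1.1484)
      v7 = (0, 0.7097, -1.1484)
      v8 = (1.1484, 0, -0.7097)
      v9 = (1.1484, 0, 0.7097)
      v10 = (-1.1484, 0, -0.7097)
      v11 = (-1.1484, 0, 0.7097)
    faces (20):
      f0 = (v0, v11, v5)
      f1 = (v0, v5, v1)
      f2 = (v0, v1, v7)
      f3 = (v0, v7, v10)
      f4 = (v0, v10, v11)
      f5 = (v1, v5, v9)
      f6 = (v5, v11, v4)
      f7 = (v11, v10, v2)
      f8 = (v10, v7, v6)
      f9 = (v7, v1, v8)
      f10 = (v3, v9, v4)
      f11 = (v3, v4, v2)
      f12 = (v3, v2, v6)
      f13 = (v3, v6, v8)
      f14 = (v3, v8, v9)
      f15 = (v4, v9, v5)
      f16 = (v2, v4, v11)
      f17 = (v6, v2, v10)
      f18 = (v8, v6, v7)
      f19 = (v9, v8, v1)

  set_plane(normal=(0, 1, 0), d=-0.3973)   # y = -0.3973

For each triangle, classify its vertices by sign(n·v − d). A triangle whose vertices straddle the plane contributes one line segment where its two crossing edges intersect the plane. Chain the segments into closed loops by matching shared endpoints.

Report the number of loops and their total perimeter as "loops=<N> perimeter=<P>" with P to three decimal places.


loops=1 perimeter=6.799

Straddling triangles (10 of 20):
  (v5,v11,v4) [++-] → (-0.50551, -0.3973, 0.95529)–(0, -0.3973, 1.1484)  len=0.5411
  (v11,v10,v2) [++-] → (-0.996628, -0.3973, -0.464172)–(-0.996628, -0.3973, 0.464172)  len=0.9283
  (v10,v7,v6) [++-] → (0, -0.3973, -1.1484)–(-0.50551, -0.3973, -0.95529)  len=0.5411
  (v3,v9,v4) [-+-] → (0.996628, -0.3973, 0.464172)–(0.50551, -0.3973, 0.95529)  len=0.6945
  (v3,v6,v8) [--+] → (0.50551, -0.3973, -0.95529)–(0.996628, -0.3973, -0.464172)  len=0.6945
  (v3,v8,v9) [-++] → (0.996628, -0.3973, -0.464172)–(0.996628, -0.3973, 0.464172)  len=0.9283
  (v4,v9,v5) [-++] → (0.50551, -0.3973, 0.95529)–(0, -0.3973, 1.1484)  len=0.5411
  (v2,v4,v11) [--+] → (-0.50551, -0.3973, 0.95529)–(-0.996628, -0.3973, 0.464172)  len=0.6945
  (v6,v2,v10) [--+] → (-0.996628, -0.3973, -0.464172)–(-0.50551, -0.3973, -0.95529)  len=0.6945
  (v8,v6,v7) [+-+] → (0.50551, -0.3973, -0.95529)–(0, -0.3973, -1.1484)  len=0.5411

Chained into 1 loop(s):
  loop 1: 10 segments, perimeter = 6.7994
Total perimeter = 6.799


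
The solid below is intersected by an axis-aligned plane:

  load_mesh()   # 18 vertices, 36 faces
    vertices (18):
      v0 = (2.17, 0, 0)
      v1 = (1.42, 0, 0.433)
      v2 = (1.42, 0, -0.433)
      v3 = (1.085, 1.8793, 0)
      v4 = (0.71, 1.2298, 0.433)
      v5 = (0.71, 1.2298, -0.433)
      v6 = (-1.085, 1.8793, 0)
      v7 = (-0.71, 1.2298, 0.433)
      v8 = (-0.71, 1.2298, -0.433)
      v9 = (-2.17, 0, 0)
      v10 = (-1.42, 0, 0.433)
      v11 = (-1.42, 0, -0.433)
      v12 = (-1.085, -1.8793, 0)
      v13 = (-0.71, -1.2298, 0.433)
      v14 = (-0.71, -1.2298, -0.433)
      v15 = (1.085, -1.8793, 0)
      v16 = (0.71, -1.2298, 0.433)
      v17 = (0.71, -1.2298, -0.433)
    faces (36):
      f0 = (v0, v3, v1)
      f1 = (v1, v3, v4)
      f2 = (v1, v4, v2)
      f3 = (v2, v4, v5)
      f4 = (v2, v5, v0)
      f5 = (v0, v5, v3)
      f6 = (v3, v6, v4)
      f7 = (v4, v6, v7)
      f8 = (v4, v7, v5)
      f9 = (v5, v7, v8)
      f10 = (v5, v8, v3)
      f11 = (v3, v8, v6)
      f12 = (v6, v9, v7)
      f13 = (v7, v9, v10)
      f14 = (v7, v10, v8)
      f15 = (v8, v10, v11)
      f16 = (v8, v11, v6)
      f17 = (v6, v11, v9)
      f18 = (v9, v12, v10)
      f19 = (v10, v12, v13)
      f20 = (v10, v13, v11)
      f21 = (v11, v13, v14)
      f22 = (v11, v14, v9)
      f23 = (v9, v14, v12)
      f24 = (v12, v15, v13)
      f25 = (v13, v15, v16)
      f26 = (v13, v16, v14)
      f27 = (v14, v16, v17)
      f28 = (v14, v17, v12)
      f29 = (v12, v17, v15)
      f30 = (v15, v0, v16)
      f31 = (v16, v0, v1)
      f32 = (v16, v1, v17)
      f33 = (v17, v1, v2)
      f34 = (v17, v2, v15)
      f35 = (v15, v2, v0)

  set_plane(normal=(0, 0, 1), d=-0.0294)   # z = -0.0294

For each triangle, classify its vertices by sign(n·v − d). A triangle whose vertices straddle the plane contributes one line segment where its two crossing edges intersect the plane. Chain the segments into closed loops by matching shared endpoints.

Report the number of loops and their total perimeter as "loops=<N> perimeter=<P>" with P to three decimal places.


loops=2 perimeter=21.235

Straddling triangles (24 of 36):
  (v1,v4,v2) [++-] → (1.0891, 0.573149, -0.0294)–(1.42, 0, -0.0294)  len=0.6618
  (v2,v4,v5) [-+-] → (1.0891, 0.573149, -0.0294)–(0.71, 1.2298, -0.0294)  len=0.7582
  (v2,v5,v0) [--+] → (2.07087, 0.0835014, -0.0294)–(2.11908, 0, -0.0294)  len=0.0964
  (v0,v5,v3) [+-+] → (2.07087, 0.0835014, -0.0294)–(1.05954, 1.8352, -0.0294)  len=2.0227
  (v4,v7,v5) [++-] → (0.0482079, 1.2298, -0.0294)–(0.71, 1.2298, -0.0294)  len=0.6618
  (v5,v7,v8) [-+-] → (0.0482079, 1.2298, -0.0294)–(-0.71, 1.2298, -0.0294)  len=0.7582
  (v5,v8,v3) [--+] → (0.963122, 1.8352, -0.0294)–(1.05954, 1.8352, -0.0294)  len=0.0964
  (v3,v8,v6) [+-+] → (0.963122, 1.8352, -0.0294)–(-1.05954, 1.8352, -0.0294)  len=2.0227
  (v7,v10,v8) [++-] → (-1.0409, 0.656651, -0.0294)–(-0.71, 1.2298, -0.0294)  len=0.6618
  (v8,v10,v11) [-+-] → (-1.0409, 0.656651, -0.0294)–(-1.42, 0, -0.0294)  len=0.7582
  (v8,v11,v6) [--+] → (-1.10775, 1.7517, -0.0294)–(-1.05954, 1.8352, -0.0294)  len=0.0964
  (v6,v11,v9) [+-+] → (-1.10775, 1.7517, -0.0294)–(-2.11908, 0, -0.0294)  len=2.0227
  (v10,v13,v11) [++-] → (-1.0891, -0.573149, -0.0294)–(-1.42, 0, -0.0294)  len=0.6618
  (v11,v13,v14) [-+-] → (-1.0891, -0.573149, -0.0294)–(-0.71, -1.2298, -0.0294)  len=0.7582
  (v11,v14,v9) [--+] → (-2.07087, -0.0835014, -0.0294)–(-2.11908, 0, -0.0294)  len=0.0964
  (v9,v14,v12) [+-+] → (-2.07087, -0.0835014, -0.0294)–(-1.05954, -1.8352, -0.0294)  len=2.0227
  (v13,v16,v14) [++-] → (-0.0482079, -1.2298, -0.0294)–(-0.71, -1.2298, -0.0294)  len=0.6618
  (v14,v16,v17) [-+-] → (-0.0482079, -1.2298, -0.0294)–(0.71, -1.2298, -0.0294)  len=0.7582
  (v14,v17,v12) [--+] → (-0.963122, -1.8352, -0.0294)–(-1.05954, -1.8352, -0.0294)  len=0.0964
  (v12,v17,v15) [+-+] → (-0.963122, -1.8352, -0.0294)–(1.05954, -1.8352, -0.0294)  len=2.0227
  (v16,v1,v17) [++-] → (1.0409, -0.656651, -0.0294)–(0.71, -1.2298, -0.0294)  len=0.6618
  (v17,v1,v2) [-+-] → (1.0409, -0.656651, -0.0294)–(1.42, 0, -0.0294)  len=0.7582
  (v17,v2,v15) [--+] → (1.10775, -1.7517, -0.0294)–(1.05954, -1.8352, -0.0294)  len=0.0964
  (v15,v2,v0) [+-+] → (1.10775, -1.7517, -0.0294)–(2.11908, 0, -0.0294)  len=2.0227

Chained into 2 loop(s):
  loop 1: 12 segments, perimeter = 8.5202
  loop 2: 12 segments, perimeter = 12.7145
Total perimeter = 21.235


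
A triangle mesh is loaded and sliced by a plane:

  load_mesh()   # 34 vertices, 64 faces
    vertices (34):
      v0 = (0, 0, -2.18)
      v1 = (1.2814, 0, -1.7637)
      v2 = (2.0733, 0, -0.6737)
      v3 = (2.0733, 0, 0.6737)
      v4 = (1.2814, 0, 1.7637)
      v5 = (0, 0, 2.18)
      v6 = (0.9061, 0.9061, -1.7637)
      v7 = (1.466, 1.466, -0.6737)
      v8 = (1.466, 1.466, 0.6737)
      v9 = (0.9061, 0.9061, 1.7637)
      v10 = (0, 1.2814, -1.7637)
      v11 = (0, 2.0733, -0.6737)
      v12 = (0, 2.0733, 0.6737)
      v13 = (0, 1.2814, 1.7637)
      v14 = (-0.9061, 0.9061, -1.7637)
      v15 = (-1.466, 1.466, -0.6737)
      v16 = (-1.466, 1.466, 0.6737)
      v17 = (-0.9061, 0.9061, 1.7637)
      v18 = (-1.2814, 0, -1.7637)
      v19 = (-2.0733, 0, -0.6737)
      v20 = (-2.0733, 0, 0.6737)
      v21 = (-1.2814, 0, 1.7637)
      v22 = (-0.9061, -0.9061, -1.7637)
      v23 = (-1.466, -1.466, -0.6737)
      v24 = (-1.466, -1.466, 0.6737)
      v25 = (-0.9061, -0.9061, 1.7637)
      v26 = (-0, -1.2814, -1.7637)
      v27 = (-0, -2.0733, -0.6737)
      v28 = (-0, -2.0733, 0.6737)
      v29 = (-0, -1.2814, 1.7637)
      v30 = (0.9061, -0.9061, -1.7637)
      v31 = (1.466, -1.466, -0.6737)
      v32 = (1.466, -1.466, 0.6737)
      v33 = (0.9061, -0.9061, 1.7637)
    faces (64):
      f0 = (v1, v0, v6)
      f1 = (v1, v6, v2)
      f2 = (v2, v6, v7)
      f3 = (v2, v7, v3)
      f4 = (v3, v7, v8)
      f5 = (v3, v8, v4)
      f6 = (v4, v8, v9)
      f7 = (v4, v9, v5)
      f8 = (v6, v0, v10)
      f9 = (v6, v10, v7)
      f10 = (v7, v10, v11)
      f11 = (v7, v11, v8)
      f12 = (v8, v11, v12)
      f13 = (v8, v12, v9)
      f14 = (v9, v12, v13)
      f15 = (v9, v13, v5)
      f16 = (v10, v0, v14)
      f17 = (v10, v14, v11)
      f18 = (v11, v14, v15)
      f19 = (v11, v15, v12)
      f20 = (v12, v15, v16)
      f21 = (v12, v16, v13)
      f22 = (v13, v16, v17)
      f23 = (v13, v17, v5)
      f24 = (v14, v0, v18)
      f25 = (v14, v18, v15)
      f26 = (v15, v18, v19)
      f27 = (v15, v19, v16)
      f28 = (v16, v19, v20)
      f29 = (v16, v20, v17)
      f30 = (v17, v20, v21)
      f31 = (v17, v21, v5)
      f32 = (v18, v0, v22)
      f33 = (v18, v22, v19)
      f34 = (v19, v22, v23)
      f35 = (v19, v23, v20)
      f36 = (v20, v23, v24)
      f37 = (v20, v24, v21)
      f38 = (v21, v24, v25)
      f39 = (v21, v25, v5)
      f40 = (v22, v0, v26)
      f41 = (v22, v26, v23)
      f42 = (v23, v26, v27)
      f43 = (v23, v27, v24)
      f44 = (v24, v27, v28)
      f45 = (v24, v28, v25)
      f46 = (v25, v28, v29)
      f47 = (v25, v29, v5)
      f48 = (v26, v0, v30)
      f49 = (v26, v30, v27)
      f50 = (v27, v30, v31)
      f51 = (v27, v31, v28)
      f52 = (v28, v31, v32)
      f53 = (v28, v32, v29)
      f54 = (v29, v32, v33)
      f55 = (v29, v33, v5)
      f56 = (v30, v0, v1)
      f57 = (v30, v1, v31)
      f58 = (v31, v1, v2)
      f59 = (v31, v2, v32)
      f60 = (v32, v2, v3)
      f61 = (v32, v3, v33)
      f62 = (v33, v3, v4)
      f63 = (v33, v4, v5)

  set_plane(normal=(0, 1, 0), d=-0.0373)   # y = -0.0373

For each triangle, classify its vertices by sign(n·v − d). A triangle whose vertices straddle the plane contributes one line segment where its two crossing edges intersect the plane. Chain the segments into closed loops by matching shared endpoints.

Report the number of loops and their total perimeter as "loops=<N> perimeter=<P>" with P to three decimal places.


Straddling triangles (20 of 64):
  (v18,v0,v22) [++-] → (-0.0373, -0.0373, -2.16286)–(-1.26595, -0.0373, -1.7637)  len=1.2919
  (v18,v22,v19) [+-+] → (-1.26595, -0.0373, -1.7637)–(-2.02525, -0.0373, -0.71857)  len=1.2918
  (v19,v22,v23) [+--] → (-2.02525, -0.0373, -0.71857)–(-2.05785, -0.0373, -0.6737)  len=0.0555
  (v19,v23,v20) [+-+] → (-2.05785, -0.0373, -0.6737)–(-2.05785, -0.0373, 0.639418)  len=1.3131
  (v20,v23,v24) [+--] → (-2.05785, -0.0373, 0.639418)–(-2.05785, -0.0373, 0.6737)  len=0.0343
  (v20,v24,v21) [+-+] → (-2.05785, -0.0373, 0.6737)–(-1.2861, -0.0373, 1.73597)  len=1.3130
  (v21,v24,v25) [+--] → (-1.2861, -0.0373, 1.73597)–(-1.26595, -0.0373, 1.7637)  len=0.0343
  (v21,v25,v5) [+-+] → (-1.26595, -0.0373, 1.7637)–(-0.0373, -0.0373, 2.16286)  len=1.2919
  (v22,v0,v26) [-+-] → (-0.0373, -0.0373, -2.16286)–(0, -0.0373, -2.16788)  len=0.0376
  (v25,v29,v5) [--+] → (0, -0.0373, 2.16788)–(-0.0373, -0.0373, 2.16286)  len=0.0376
  (v26,v0,v30) [-+-] → (0, -0.0373, -2.16788)–(0.0373, -0.0373, -2.16286)  len=0.0376
  (v29,v33,v5) [--+] → (0.0373, -0.0373, 2.16286)–(0, -0.0373, 2.16788)  len=0.0376
  (v30,v0,v1) [-++] → (0.0373, -0.0373, -2.16286)–(1.26595, -0.0373, -1.7637)  len=1.2919
  (v30,v1,v31) [-+-] → (1.26595, -0.0373, -1.7637)–(1.2861, -0.0373, -1.73597)  len=0.0343
  (v31,v1,v2) [-++] → (1.2861, -0.0373, -1.73597)–(2.05785, -0.0373, -0.6737)  len=1.3130
  (v31,v2,v32) [-+-] → (2.05785, -0.0373, -0.6737)–(2.05785, -0.0373, -0.639418)  len=0.0343
  (v32,v2,v3) [-++] → (2.05785, -0.0373, -0.639418)–(2.05785, -0.0373, 0.6737)  len=1.3131
  (v32,v3,v33) [-+-] → (2.05785, -0.0373, 0.6737)–(2.02525, -0.0373, 0.71857)  len=0.0555
  (v33,v3,v4) [-++] → (2.02525, -0.0373, 0.71857)–(1.26595, -0.0373, 1.7637)  len=1.2918
  (v33,v4,v5) [-++] → (1.26595, -0.0373, 1.7637)–(0.0373, -0.0373, 2.16286)  len=1.2919

Chained into 1 loop(s):
  loop 1: 20 segments, perimeter = 13.4020
Total perimeter = 13.402

loops=1 perimeter=13.402
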